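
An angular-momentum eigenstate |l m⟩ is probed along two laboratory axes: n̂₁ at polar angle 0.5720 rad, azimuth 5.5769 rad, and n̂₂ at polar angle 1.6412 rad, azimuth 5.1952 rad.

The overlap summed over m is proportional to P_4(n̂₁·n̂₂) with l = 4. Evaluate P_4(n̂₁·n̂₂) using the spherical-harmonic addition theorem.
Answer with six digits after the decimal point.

Term-by-term m-sum for l=4 (normalisation 4π/9 = 1.396263):
  term(m=-4) = +0.000732+0.016633i   from Y*(Ω₁)=-0.036110-0.011824i, Y(Ω₂)=-0.154537-0.410007i
  term(m=-3) = -0.006025-0.013287i   from Y*(Ω₁)=-0.086978-0.142484i, Y(Ω₂)=+0.086743+0.010667i
  term(m=-2) = -0.089865-0.085996i   from Y*(Ω₁)=+0.060990-0.382241i, Y(Ω₂)=+0.182811-0.264269i
  term(m=-1) = +0.038337+0.015388i   from Y*(Ω₁)=+0.319249-0.272349i, Y(Ω₂)=+0.045703+0.087189i
  term(m=+0) = -0.022845-0.000000i   from Y*(Ω₁)=-0.075712-0.000000i, Y(Ω₂)=+0.301743+0.000000i
  term(m=+1) = +0.038337-0.015388i   from Y*(Ω₁)=-0.319249-0.272349i, Y(Ω₂)=-0.045703+0.087189i
  term(m=+2) = -0.089865+0.085996i   from Y*(Ω₁)=+0.060990+0.382241i, Y(Ω₂)=+0.182811+0.264269i
  term(m=+3) = -0.006025+0.013287i   from Y*(Ω₁)=+0.086978-0.142484i, Y(Ω₂)=-0.086743+0.010667i
  term(m=+4) = +0.000732-0.016633i   from Y*(Ω₁)=-0.036110+0.011824i, Y(Ω₂)=-0.154537+0.410007i
Total Σ_m = -0.136487+0.000000i. Multiply by 1.396263: -0.190572+0.000000i. P_4(cos γ) = -0.190572

-0.190572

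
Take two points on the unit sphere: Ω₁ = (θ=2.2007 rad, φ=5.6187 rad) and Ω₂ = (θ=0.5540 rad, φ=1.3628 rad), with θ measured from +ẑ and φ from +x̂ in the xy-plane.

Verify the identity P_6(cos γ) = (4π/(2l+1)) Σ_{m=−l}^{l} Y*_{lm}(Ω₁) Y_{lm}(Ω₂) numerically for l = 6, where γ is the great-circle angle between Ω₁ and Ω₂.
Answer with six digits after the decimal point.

Term-by-term m-sum for l=6 (normalisation 4π/13 = 0.966644):
  term(m=-6) = 0.00127 + 0.00054j   from Y*(Ω₁)=-0.08925 + 0.10064j, Y(Ω₂)=-0.00325 - 0.00971j
  term(m=-5) = 0.01475 - 0.01272j   from Y*(Ω₁)=0.33413 - 0.06109j, Y(Ω₂)=0.04946 - 0.02903j
  term(m=-4) = -0.02056 - 0.07883j   from Y*(Ω₁)=-0.37941 - 0.19929j, Y(Ω₂)=0.12801 + 0.14053j
  term(m=-3) = -0.06479 - 0.01322j   from Y*(Ω₁)=0.06785 + 0.15087j, Y(Ω₂)=-0.23355 + 0.32439j
  term(m=-2) = 0.07820 - 0.10121j   from Y*(Ω₁)=-0.06481 + 0.26276j, Y(Ω₂)=-0.43230 - 0.19098j
  term(m=-1) = -0.01291 - 0.02629j   from Y*(Ω₁)=0.22177 - 0.17372j, Y(Ω₂)=0.02147 - 0.10173j
  term(m=+0) = -0.08217 + 0.00000j   from Y*(Ω₁)=0.20074 + 0.00000j, Y(Ω₂)=-0.40935 + 0.00000j
  term(m=+1) = -0.01291 + 0.02629j   from Y*(Ω₁)=-0.22177 - 0.17372j, Y(Ω₂)=-0.02147 - 0.10173j
  term(m=+2) = 0.07820 + 0.10121j   from Y*(Ω₁)=-0.06481 - 0.26276j, Y(Ω₂)=-0.43230 + 0.19098j
  term(m=+3) = -0.06479 + 0.01322j   from Y*(Ω₁)=-0.06785 + 0.15087j, Y(Ω₂)=0.23355 + 0.32439j
  term(m=+4) = -0.02056 + 0.07883j   from Y*(Ω₁)=-0.37941 + 0.19929j, Y(Ω₂)=0.12801 - 0.14053j
  term(m=+5) = 0.01475 + 0.01272j   from Y*(Ω₁)=-0.33413 - 0.06109j, Y(Ω₂)=-0.04946 - 0.02903j
  term(m=+6) = 0.00127 - 0.00054j   from Y*(Ω₁)=-0.08925 - 0.10064j, Y(Ω₂)=-0.00325 + 0.00971j
Σ over m = -0.09025 + 0.00000j; ×(4π/13) → -0.08724 + 0.00000j. Real part: -0.087243

-0.087243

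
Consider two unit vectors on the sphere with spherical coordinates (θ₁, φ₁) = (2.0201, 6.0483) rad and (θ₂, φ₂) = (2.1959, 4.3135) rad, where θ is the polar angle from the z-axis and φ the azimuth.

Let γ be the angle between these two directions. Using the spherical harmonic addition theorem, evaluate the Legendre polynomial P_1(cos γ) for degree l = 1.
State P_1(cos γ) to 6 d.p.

0.134911

Addition theorem: P_1(cos γ) = (4π/3) Σ_m Y*_{lm}(Ω₁) Y_{lm}(Ω₂), m = −1…1:
  m=-1: (0.302658, -0.072427) × (-0.108813, 0.258167) = (-0.014235, 0.086018)  (running Σ = (-0.014235, 0.086018))
  m=0: (-0.212219, -0.000000) × (-0.285921, 0.000000) = (0.060678, 0.000000)  (running Σ = (0.046443, 0.086018))
  m=1: (-0.302658, -0.072427) × (0.108813, 0.258167) = (-0.014235, -0.086018)  (running Σ = (0.032208, 0.000000))
Total Σ_m = (0.032208, 0.000000). Multiply by 4.188790: (0.134911, 0.000000). P_1(cos γ) = 0.134911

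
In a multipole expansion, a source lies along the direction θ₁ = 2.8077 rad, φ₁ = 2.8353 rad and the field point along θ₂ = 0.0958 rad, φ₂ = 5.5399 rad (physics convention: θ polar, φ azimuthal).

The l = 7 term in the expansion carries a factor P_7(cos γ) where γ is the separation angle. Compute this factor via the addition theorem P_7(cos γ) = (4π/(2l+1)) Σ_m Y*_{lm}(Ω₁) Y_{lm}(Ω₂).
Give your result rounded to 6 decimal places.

-0.295877

Term-by-term m-sum for l=7 (normalisation 4π/15 = 0.837758):
  m=-7: +0.000110+0.000171i × +0.000000-0.000000i = +0.000000-0.000000i  (running Σ = +0.000000-0.000000i)
  m=-6: +0.000578+0.002112i × -0.000000-0.000001i = +0.000000-0.000000i  (running Σ = +0.000000-0.000000i)
  m=-5: -0.000578+0.014697i × -0.000029-0.000019i = +0.000000-0.000000i  (running Σ = +0.000000-0.000000i)
  m=-4: -0.023312+0.064742i × -0.000596+0.000101i = +0.000007-0.000041i  (running Σ = +0.000008-0.000041i)
  m=-3: -0.137080+0.179604i × -0.004625+0.005971i = -0.000438-0.001649i  (running Σ = -0.000431-0.001690i)
  m=-2: -0.399376+0.280671i × +0.005563+0.065887i = -0.020714-0.024752i  (running Σ = -0.021145-0.026443i)
  m=-1: -0.523051+0.165412i × +0.270409+0.248542i = -0.182550-0.085271i  (running Σ = -0.203694-0.111714i)
  m=0: +0.056673-0.000000i × +0.956564+0.000000i = +0.054211+0.000000i  (running Σ = -0.149483-0.111714i)
  m=1: +0.523051+0.165412i × -0.270409+0.248542i = -0.182550+0.085271i  (running Σ = -0.332033-0.026443i)
  m=2: -0.399376-0.280671i × +0.005563-0.065887i = -0.020714+0.024752i  (running Σ = -0.352747-0.001690i)
  m=3: +0.137080+0.179604i × +0.004625+0.005971i = -0.000438+0.001649i  (running Σ = -0.353185-0.000041i)
  m=4: -0.023312-0.064742i × -0.000596-0.000101i = +0.000007+0.000041i  (running Σ = -0.353178-0.000000i)
  m=5: +0.000578+0.014697i × +0.000029-0.000019i = +0.000000+0.000000i  (running Σ = -0.353177-0.000000i)
  m=6: +0.000578-0.002112i × -0.000000+0.000001i = +0.000000+0.000000i  (running Σ = -0.353177-0.000000i)
  m=7: -0.000110+0.000171i × -0.000000-0.000000i = +0.000000+0.000000i  (running Σ = -0.353177+0.000000i)
Total Σ_m = -0.353177+0.000000i. Multiply by 0.837758: -0.295877+0.000000i. P_7(cos γ) = -0.295877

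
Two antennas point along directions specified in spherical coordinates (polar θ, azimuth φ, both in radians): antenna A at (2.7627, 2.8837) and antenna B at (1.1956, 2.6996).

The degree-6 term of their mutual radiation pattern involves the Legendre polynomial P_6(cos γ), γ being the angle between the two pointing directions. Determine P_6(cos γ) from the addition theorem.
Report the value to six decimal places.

-0.312471

Addition theorem: P_6(cos γ) = (4π/13) Σ_m Y*_{lm}(Ω₁) Y_{lm}(Ω₂), m = −6…6:
  term(m=-6) = +0.000174+0.000346i   from Y*(Ω₁)=+0.000029-0.001237i, Y(Ω₂)=-0.276603+0.147408i
  term(m=-5) = -0.002787-0.003664i   from Y*(Ω₁)=+0.002989-0.010342i, Y(Ω₂)=+0.255092-0.343211i
  term(m=-4) = +0.005364+0.004862i   from Y*(Ω₁)=+0.029133-0.048686i, Y(Ω₂)=-0.024996+0.125123i
  term(m=-3) = +0.049586+0.030558i   from Y*(Ω₁)=+0.142302-0.139005i, Y(Ω₂)=+0.070969+0.284068i
  term(m=-2) = -0.096855-0.037366i   from Y*(Ω₁)=+0.389597-0.220894i, Y(Ω₂)=-0.146977-0.179242i
  term(m=-1) = -0.113077-0.021056i   from Y*(Ω₁)=+0.505453-0.133321i, Y(Ω₂)=-0.198889-0.094118i
  term(m=+0) = -0.008062-0.000000i   from Y*(Ω₁)=-0.031871-0.000000i, Y(Ω₂)=+0.252955+0.000000i
  term(m=+1) = -0.113077+0.021056i   from Y*(Ω₁)=-0.505453-0.133321i, Y(Ω₂)=+0.198889-0.094118i
  term(m=+2) = -0.096855+0.037366i   from Y*(Ω₁)=+0.389597+0.220894i, Y(Ω₂)=-0.146977+0.179242i
  term(m=+3) = +0.049586-0.030558i   from Y*(Ω₁)=-0.142302-0.139005i, Y(Ω₂)=-0.070969+0.284068i
  term(m=+4) = +0.005364-0.004862i   from Y*(Ω₁)=+0.029133+0.048686i, Y(Ω₂)=-0.024996-0.125123i
  term(m=+5) = -0.002787+0.003664i   from Y*(Ω₁)=-0.002989-0.010342i, Y(Ω₂)=-0.255092-0.343211i
  term(m=+6) = +0.000174-0.000346i   from Y*(Ω₁)=+0.000029+0.001237i, Y(Ω₂)=-0.276603-0.147408i
Accumulated sum -0.323253-0.000000i; after 4π/(2l+1) scaling, -0.312471-0.000000i ⇒ P_6 = -0.312471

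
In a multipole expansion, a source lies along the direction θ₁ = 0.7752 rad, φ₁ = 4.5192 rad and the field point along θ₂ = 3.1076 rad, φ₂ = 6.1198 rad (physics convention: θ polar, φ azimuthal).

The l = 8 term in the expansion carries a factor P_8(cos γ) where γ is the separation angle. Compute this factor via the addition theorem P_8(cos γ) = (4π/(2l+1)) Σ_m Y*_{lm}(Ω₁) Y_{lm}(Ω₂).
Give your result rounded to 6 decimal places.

0.287002

Expand P_8 via completeness: Σ_{m} conj(Y_{8,m}) at Ω₁ times Y_{8,m} at Ω₂ —
  term(m=-8) = 0.00000 - 0.00000j   from Y*(Ω₁)=0.00075 - 0.02966j, Y(Ω₂)=0.00000 + 0.00000j
  term(m=-7) = -0.00000 - 0.00000j   from Y*(Ω₁)=0.11823 + 0.02625j, Y(Ω₂)=-0.00000 - 0.00000j
  term(m=-6) = -0.00000 + 0.00000j   from Y*(Ω₁)=-0.11775 + 0.26969j, Y(Ω₂)=0.00000 + 0.00000j
  term(m=-5) = 0.00000 + 0.00000j   from Y*(Ω₁)=-0.37325 - 0.25802j, Y(Ω₂)=-0.00000 - 0.00000j
  term(m=-4) = 0.00001 - 0.00000j   from Y*(Ω₁)=0.27046 - 0.26371j, Y(Ω₂)=0.00001 + 0.00001j
  term(m=-3) = 0.00000 + 0.00001j   from Y*(Ω₁)=-0.01328 - 0.02029j, Y(Ω₂)=-0.00048 - 0.00026j
  term(m=-2) = 0.00448 - 0.00027j   from Y*(Ω₁)=0.35055 - 0.14261j, Y(Ω₂)=0.01122 + 0.00380j
  term(m=-1) = -0.00080 - 0.02674j   from Y*(Ω₁)=0.03093 + 0.15812j, Y(Ω₂)=-0.16381 - 0.02700j
  term(m=+0) = 0.38089 + 0.00000j   from Y*(Ω₁)=0.33440 + 0.00000j, Y(Ω₂)=1.13904 + 0.00000j
  term(m=+1) = -0.00080 + 0.02674j   from Y*(Ω₁)=-0.03093 + 0.15812j, Y(Ω₂)=0.16381 - 0.02700j
  term(m=+2) = 0.00448 + 0.00027j   from Y*(Ω₁)=0.35055 + 0.14261j, Y(Ω₂)=0.01122 - 0.00380j
  term(m=+3) = 0.00000 - 0.00001j   from Y*(Ω₁)=0.01328 - 0.02029j, Y(Ω₂)=0.00048 - 0.00026j
  term(m=+4) = 0.00001 + 0.00000j   from Y*(Ω₁)=0.27046 + 0.26371j, Y(Ω₂)=0.00001 - 0.00001j
  term(m=+5) = 0.00000 - 0.00000j   from Y*(Ω₁)=0.37325 - 0.25802j, Y(Ω₂)=0.00000 - 0.00000j
  term(m=+6) = -0.00000 - 0.00000j   from Y*(Ω₁)=-0.11775 - 0.26969j, Y(Ω₂)=0.00000 - 0.00000j
  term(m=+7) = -0.00000 + 0.00000j   from Y*(Ω₁)=-0.11823 + 0.02625j, Y(Ω₂)=0.00000 - 0.00000j
  term(m=+8) = 0.00000 + 0.00000j   from Y*(Ω₁)=0.00075 + 0.02966j, Y(Ω₂)=0.00000 - 0.00000j
Total Σ_m = 0.38826 + 0.00000j. Multiply by 0.739198: 0.28700 + 0.00000j. P_8(cos γ) = 0.287002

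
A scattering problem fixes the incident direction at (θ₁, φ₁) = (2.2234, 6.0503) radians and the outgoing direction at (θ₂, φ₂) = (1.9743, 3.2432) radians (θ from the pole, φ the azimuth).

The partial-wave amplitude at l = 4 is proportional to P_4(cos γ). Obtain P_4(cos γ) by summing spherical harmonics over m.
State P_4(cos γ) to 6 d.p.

-0.208113

Summing Y*_{l m}(θ₁,φ₁)·Y_{l m}(θ₂,φ₂) over m ∈ [−4, 4]; prefactor 4π/(2·4+1) = 1.396263:
  term(m=-4) = (0.012881, -0.054321)   from Y*(Ω₁)=(0.105200, -0.141514), Y(Ω₂)=(0.290811, -0.125163)
  term(m=-3) = (-0.078315, 0.122906)   from Y*(Ω₁)=(-0.291888, 0.245184), Y(Ω₂)=(0.364684, -0.114740)
  term(m=-2) = (0.005869, -0.004640)   from Y*(Ω₁)=(0.298349, -0.149967), Y(Ω₂)=(0.021943, -0.004522)
  term(m=-1) = (-0.029620, 0.010295)   from Y*(Ω₁)=(0.092982, -0.022054), Y(Ω₂)=(-0.326454, 0.033285)
  term(m=+0) = (0.029321, 0.000000)   from Y*(Ω₁)=(-0.349448, -0.000000), Y(Ω₂)=(-0.083907, 0.000000)
  term(m=+1) = (-0.029620, -0.010295)   from Y*(Ω₁)=(-0.092982, -0.022054), Y(Ω₂)=(0.326454, 0.033285)
  term(m=+2) = (0.005869, 0.004640)   from Y*(Ω₁)=(0.298349, 0.149967), Y(Ω₂)=(0.021943, 0.004522)
  term(m=+3) = (-0.078315, -0.122906)   from Y*(Ω₁)=(0.291888, 0.245184), Y(Ω₂)=(-0.364684, -0.114740)
  term(m=+4) = (0.012881, 0.054321)   from Y*(Ω₁)=(0.105200, 0.141514), Y(Ω₂)=(0.290811, 0.125163)
Σ over m = (-0.149050, 0.000000); ×(4π/9) → (-0.208113, 0.000000). Real part: -0.208113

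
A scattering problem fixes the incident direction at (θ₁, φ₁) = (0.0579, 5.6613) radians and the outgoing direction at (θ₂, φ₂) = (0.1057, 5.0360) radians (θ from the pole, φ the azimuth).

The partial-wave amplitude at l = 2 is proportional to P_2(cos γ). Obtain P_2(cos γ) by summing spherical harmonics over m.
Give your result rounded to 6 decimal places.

Term-by-term m-sum for l=2 (normalisation 4π/5 = 2.513274):
  [-2]  conj(Y_{2,-2})(Ω₁) = +0.000416-0.001225i ; Y_{2,-2}(Ω₂) = -0.003430+0.002593i ; Δ = +0.000002+0.000005i
  [-1]  conj(Y_{2,-1})(Ω₁) = +0.036275-0.026000i ; Y_{2,-1}(Ω₂) = +0.025774+0.076844i ; Δ = +0.002933+0.002117i
  [+0]  conj(Y_{2,0})(Ω₁) = +0.627615-0.000000i ; Y_{2,0}(Ω₂) = +0.620251+0.000000i ; Δ = +0.389279+0.000000i
  [+1]  conj(Y_{2,1})(Ω₁) = -0.036275-0.026000i ; Y_{2,1}(Ω₂) = -0.025774+0.076844i ; Δ = +0.002933-0.002117i
  [+2]  conj(Y_{2,2})(Ω₁) = +0.000416+0.001225i ; Y_{2,2}(Ω₂) = -0.003430-0.002593i ; Δ = +0.000002-0.000005i
Σ over m = +0.395148-0.000000i; ×(4π/5) → +0.993116-0.000000i. Real part: 0.993116

0.993116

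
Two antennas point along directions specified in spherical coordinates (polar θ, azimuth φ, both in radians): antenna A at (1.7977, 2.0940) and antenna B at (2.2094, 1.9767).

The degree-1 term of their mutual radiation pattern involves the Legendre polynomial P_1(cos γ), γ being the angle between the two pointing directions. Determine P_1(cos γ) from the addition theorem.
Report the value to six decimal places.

0.911066

Term-by-term m-sum for l=1 (normalisation 4π/3 = 4.188790):
  m=-1: Y*=-0.168204+0.291604i  Y=-0.109534-0.254867i  product +0.092744+0.010929i
  m=+0: Y*=-0.109917-0.000000i  Y=-0.291244+0.000000i  product +0.032013+0.000000i
  m=+1: Y*=+0.168204+0.291604i  Y=+0.109534-0.254867i  product +0.092744-0.010929i
Total Σ_m = +0.217501+0.000000i. Multiply by 4.188790: +0.911066+0.000000i. P_1(cos γ) = 0.911066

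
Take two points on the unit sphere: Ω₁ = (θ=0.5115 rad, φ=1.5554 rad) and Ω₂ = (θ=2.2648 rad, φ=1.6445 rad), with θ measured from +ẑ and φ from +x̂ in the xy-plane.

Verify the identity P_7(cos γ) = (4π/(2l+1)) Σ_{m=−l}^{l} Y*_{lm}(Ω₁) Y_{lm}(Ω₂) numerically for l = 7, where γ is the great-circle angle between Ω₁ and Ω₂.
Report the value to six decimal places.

0.288356

Addition theorem: P_7(cos γ) = (4π/15) Σ_m Y*_{lm}(Ω₁) Y_{lm}(Ω₂), m = −7…7:
  term(m=-7) = (0.000217, -0.000156)   from Y*(Ω₁)=(-0.000362, -0.003347), Y(Ω₂)=(0.039121, 0.068977)
  term(m=-6) = (-0.004767, 0.002823)   from Y*(Ω₁)=(-0.022345, 0.002070), Y(Ω₂)=(0.223139, -0.105656)
  term(m=-5) = (0.035158, -0.016788)   from Y*(Ω₁)=(0.007045, 0.091341), Y(Ω₂)=(-0.153199, -0.396725)
  term(m=-4) = (-0.090068, 0.033532)   from Y*(Ω₁)=(0.252458, -0.015567), Y(Ω₂)=(-0.363572, 0.110404)
  term(m=-3) = (-0.001496, 0.000410)   from Y*(Ω₁)=(-0.021266, -0.460092), Y(Ω₂)=(-0.000739, -0.003286)
  term(m=-2) = (0.162075, -0.029191)   from Y*(Ω₁)=(-0.458742, 0.014130), Y(Ω₂)=(-0.354926, 0.052701)
  term(m=-1) = (-0.000296, 0.000026)   from Y*(Ω₁)=(0.000029, 0.001864), Y(Ω₂)=(0.011729, 0.158847)
  term(m=+0) = (0.142556, 0.000000)   from Y*(Ω₁)=(-0.449802, -0.000000), Y(Ω₂)=(-0.316930, 0.000000)
  term(m=+1) = (-0.000296, -0.000026)   from Y*(Ω₁)=(-0.000029, 0.001864), Y(Ω₂)=(-0.011729, 0.158847)
  term(m=+2) = (0.162075, 0.029191)   from Y*(Ω₁)=(-0.458742, -0.014130), Y(Ω₂)=(-0.354926, -0.052701)
  term(m=+3) = (-0.001496, -0.000410)   from Y*(Ω₁)=(0.021266, -0.460092), Y(Ω₂)=(0.000739, -0.003286)
  term(m=+4) = (-0.090068, -0.033532)   from Y*(Ω₁)=(0.252458, 0.015567), Y(Ω₂)=(-0.363572, -0.110404)
  term(m=+5) = (0.035158, 0.016788)   from Y*(Ω₁)=(-0.007045, 0.091341), Y(Ω₂)=(0.153199, -0.396725)
  term(m=+6) = (-0.004767, -0.002823)   from Y*(Ω₁)=(-0.022345, -0.002070), Y(Ω₂)=(0.223139, 0.105656)
  term(m=+7) = (0.000217, 0.000156)   from Y*(Ω₁)=(0.000362, -0.003347), Y(Ω₂)=(-0.039121, 0.068977)
Accumulated sum (0.344200, -0.000000); after 4π/(2l+1) scaling, (0.288356, -0.000000) ⇒ P_7 = 0.288356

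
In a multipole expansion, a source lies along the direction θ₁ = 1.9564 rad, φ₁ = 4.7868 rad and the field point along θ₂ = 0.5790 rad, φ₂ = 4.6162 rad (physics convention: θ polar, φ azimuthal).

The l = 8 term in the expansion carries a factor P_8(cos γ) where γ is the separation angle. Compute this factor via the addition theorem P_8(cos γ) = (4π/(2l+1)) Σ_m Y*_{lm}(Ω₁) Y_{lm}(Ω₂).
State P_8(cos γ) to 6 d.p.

Expand P_8 via completeness: Σ_{m} conj(Y_{8,m}) at Ω₁ times Y_{8,m} at Ω₂ —
  m=-8: +0.231859+0.157025i × +0.002975+0.002882i = +0.000237+0.001135i  (running Σ = +0.000237+0.001135i)
  m=-7: +0.226268-0.394382i × +0.015805-0.019814i = -0.004238-0.010717i  (running Σ = -0.004001-0.009581i)
  m=-6: -0.241058-0.115396i × -0.080513-0.052421i = +0.013359+0.021927i  (running Σ = +0.009358+0.012346i)
  m=-5: +0.066671-0.170851i × -0.115978+0.222259i = +0.030241+0.034633i  (running Σ = +0.039599+0.046979i)
  m=-4: -0.328325-0.100716i × +0.412885+0.167193i = -0.118721-0.096478i  (running Σ = -0.079122-0.049498i)
  m=-3: +0.005924-0.026094i × +0.133851-0.450902i = -0.010973-0.006164i  (running Σ = -0.090095-0.055662i)
  m=-2: -0.331757-0.049741i × -0.104678-0.020390i = +0.033713+0.011971i  (running Σ = -0.056382-0.043691i)
  m=-1: -0.002908+0.039013i × +0.036373-0.376971i = +0.014601+0.002515i  (running Σ = -0.041781-0.041176i)
  m=0: -0.327030-0.000000i × -0.241699+0.000000i = +0.079043+0.000000i  (running Σ = +0.037262-0.041176i)
  m=1: +0.002908+0.039013i × -0.036373-0.376971i = +0.014601-0.002515i  (running Σ = +0.051863-0.043691i)
  m=2: -0.331757+0.049741i × -0.104678+0.020390i = +0.033713-0.011971i  (running Σ = +0.085576-0.055662i)
  m=3: -0.005924-0.026094i × -0.133851-0.450902i = -0.010973+0.006164i  (running Σ = +0.074603-0.049498i)
  m=4: -0.328325+0.100716i × +0.412885-0.167193i = -0.118721+0.096478i  (running Σ = -0.044119+0.046979i)
  m=5: -0.066671-0.170851i × +0.115978+0.222259i = +0.030241-0.034633i  (running Σ = -0.013878+0.012346i)
  m=6: -0.241058+0.115396i × -0.080513+0.052421i = +0.013359-0.021927i  (running Σ = -0.000519-0.009581i)
  m=7: -0.226268-0.394382i × -0.015805-0.019814i = -0.004238+0.010717i  (running Σ = -0.004757+0.001135i)
  m=8: +0.231859-0.157025i × +0.002975-0.002882i = +0.000237-0.001135i  (running Σ = -0.004519+0.000000i)
Total Σ_m = -0.004519+0.000000i. Multiply by 0.739198: -0.003341+0.000000i. P_8(cos γ) = -0.003341

-0.003341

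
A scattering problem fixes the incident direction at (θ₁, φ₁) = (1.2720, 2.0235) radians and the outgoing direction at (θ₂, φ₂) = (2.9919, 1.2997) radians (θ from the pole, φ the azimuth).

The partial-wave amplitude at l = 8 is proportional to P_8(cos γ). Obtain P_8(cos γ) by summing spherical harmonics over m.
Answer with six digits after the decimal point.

-0.002029

Summing Y*_{l m}(θ₁,φ₁)·Y_{l m}(θ₂,φ₂) over m ∈ [−8, 8]; prefactor 4π/(2·8+1) = 0.739198:
  [-8]  conj(Y_{8,-8})(Ω₁) = (-0.318144, -0.165644) ; Y_{8,-8}(Ω₂) = (-0.000000, 0.000000) ; Δ = (0.000000, -0.000000)
  [-7]  conj(Y_{8,-7})(Ω₁) = (-0.012078, 0.441758) ; Y_{8,-7}(Ω₂) = (0.000003, 0.000001) ; Δ = (-0.000001, 0.000001)
  [-6]  conj(Y_{8,-6})(Ω₁) = (0.078321, -0.035482) ; Y_{8,-6}(Ω₂) = (0.000003, -0.000057) ; Δ = (-0.000002, -0.000005)
  [-5]  conj(Y_{8,-5})(Ω₁) = (0.249670, 0.207207) ; Y_{8,-5}(Ω₂) = (-0.000676, 0.000148) ; Δ = (-0.000199, -0.000103)
  [-4]  conj(Y_{8,-4})(Ω₁) = (0.051315, -0.209675) ; Y_{8,-4}(Ω₂) = (0.002951, 0.005580) ; Δ = (0.001321, -0.000332)
  [-3]  conj(Y_{8,-3})(Ω₁) = (0.228121, -0.049263) ; Y_{8,-3}(Ω₂) = (0.030936, -0.029256) ; Δ = (0.005616, -0.008198)
  [-2]  conj(Y_{8,-2})(Ω₁) = (-0.159841, -0.203677) ; Y_{8,-2}(Ω₂) = (-0.173444, -0.104485) ; Δ = (0.006442, 0.052027)
  [-1]  conj(Y_{8,-1})(Ω₁) = (0.082444, -0.169500) ; Y_{8,-1}(Ω₂) = (-0.160811, 0.578584) ; Δ = (0.084812, 0.074958)
  [+0]  conj(Y_{8,0})(Ω₁) = (-0.268971, -0.000000) ; Y_{8,0}(Ω₂) = (0.738832, 0.000000) ; Δ = (-0.198724, -0.000000)
  [+1]  conj(Y_{8,1})(Ω₁) = (-0.082444, -0.169500) ; Y_{8,1}(Ω₂) = (0.160811, 0.578584) ; Δ = (0.084812, -0.074958)
  [+2]  conj(Y_{8,2})(Ω₁) = (-0.159841, 0.203677) ; Y_{8,2}(Ω₂) = (-0.173444, 0.104485) ; Δ = (0.006442, -0.052027)
  [+3]  conj(Y_{8,3})(Ω₁) = (-0.228121, -0.049263) ; Y_{8,3}(Ω₂) = (-0.030936, -0.029256) ; Δ = (0.005616, 0.008198)
  [+4]  conj(Y_{8,4})(Ω₁) = (0.051315, 0.209675) ; Y_{8,4}(Ω₂) = (0.002951, -0.005580) ; Δ = (0.001321, 0.000332)
  [+5]  conj(Y_{8,5})(Ω₁) = (-0.249670, 0.207207) ; Y_{8,5}(Ω₂) = (0.000676, 0.000148) ; Δ = (-0.000199, 0.000103)
  [+6]  conj(Y_{8,6})(Ω₁) = (0.078321, 0.035482) ; Y_{8,6}(Ω₂) = (0.000003, 0.000057) ; Δ = (-0.000002, 0.000005)
  [+7]  conj(Y_{8,7})(Ω₁) = (0.012078, 0.441758) ; Y_{8,7}(Ω₂) = (-0.000003, 0.000001) ; Δ = (-0.000001, -0.000001)
  [+8]  conj(Y_{8,8})(Ω₁) = (-0.318144, 0.165644) ; Y_{8,8}(Ω₂) = (-0.000000, -0.000000) ; Δ = (0.000000, 0.000000)
Accumulated sum (-0.002745, -0.000000); after 4π/(2l+1) scaling, (-0.002029, -0.000000) ⇒ P_8 = -0.002029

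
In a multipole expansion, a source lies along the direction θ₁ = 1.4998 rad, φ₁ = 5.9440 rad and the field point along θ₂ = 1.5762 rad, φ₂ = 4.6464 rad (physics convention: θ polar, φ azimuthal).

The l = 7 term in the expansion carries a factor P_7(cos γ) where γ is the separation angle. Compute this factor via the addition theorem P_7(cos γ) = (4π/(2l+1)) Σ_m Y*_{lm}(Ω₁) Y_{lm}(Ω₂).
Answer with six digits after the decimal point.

-0.263754

Summing Y*_{l m}(θ₁,φ₁)·Y_{l m}(θ₂,φ₂) over m ∈ [−7, 7]; prefactor 4π/(2·7+1) = 0.837758:
  term(m=-7) = -0.231447+0.082283i   from Y*(Ω₁)=-0.353625-0.341048i, Y(Ω₂)=+0.222830-0.447588i
  term(m=-6) = -0.000090-0.001318i   from Y*(Ω₁)=-0.058541-0.116887i, Y(Ω₂)=+0.009327+0.003899i
  term(m=-5) = +0.121600+0.025260i   from Y*(Ω₁)=+0.042262+0.335980i, Y(Ω₂)=+0.118828-0.346980i
  term(m=-4) = -0.000827+0.001597i   from Y*(Ω₁)=-0.032126+0.147782i, Y(Ω₂)=+0.011482+0.003103i
  term(m=-3) = -0.071105-0.066402i   from Y*(Ω₁)=+0.154129-0.249572i, Y(Ω₂)=+0.065232-0.325194i
  term(m=-2) = +0.001729-0.001051i   from Y*(Ω₁)=+0.124241-0.100134i, Y(Ω₂)=+0.012568+0.001668i
  term(m=-1) = +0.023771+0.084833i   from Y*(Ω₁)=-0.260350+0.091857i, Y(Ω₂)=+0.021043-0.318419i
  term(m=+0) = -0.002091-0.000000i   from Y*(Ω₁)=-0.161942-0.000000i, Y(Ω₂)=+0.012911+0.000000i
  term(m=+1) = +0.023771-0.084833i   from Y*(Ω₁)=+0.260350+0.091857i, Y(Ω₂)=-0.021043-0.318419i
  term(m=+2) = +0.001729+0.001051i   from Y*(Ω₁)=+0.124241+0.100134i, Y(Ω₂)=+0.012568-0.001668i
  term(m=+3) = -0.071105+0.066402i   from Y*(Ω₁)=-0.154129-0.249572i, Y(Ω₂)=-0.065232-0.325194i
  term(m=+4) = -0.000827-0.001597i   from Y*(Ω₁)=-0.032126-0.147782i, Y(Ω₂)=+0.011482-0.003103i
  term(m=+5) = +0.121600-0.025260i   from Y*(Ω₁)=-0.042262+0.335980i, Y(Ω₂)=-0.118828-0.346980i
  term(m=+6) = -0.000090+0.001318i   from Y*(Ω₁)=-0.058541+0.116887i, Y(Ω₂)=+0.009327-0.003899i
  term(m=+7) = -0.231447-0.082283i   from Y*(Ω₁)=+0.353625-0.341048i, Y(Ω₂)=-0.222830-0.447588i
Total Σ_m = -0.314833-0.000000i. Multiply by 0.837758: -0.263754-0.000000i. P_7(cos γ) = -0.263754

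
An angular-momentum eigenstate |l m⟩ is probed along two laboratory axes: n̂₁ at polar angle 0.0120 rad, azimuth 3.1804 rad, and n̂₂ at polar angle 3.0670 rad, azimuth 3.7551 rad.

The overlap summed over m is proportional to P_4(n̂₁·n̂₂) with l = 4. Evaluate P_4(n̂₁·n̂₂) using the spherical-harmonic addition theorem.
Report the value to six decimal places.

0.964260

Addition theorem: P_4(cos γ) = (4π/9) Σ_m Y*_{lm}(Ω₁) Y_{lm}(Ω₂), m = −4…4:
  m=-4: Y*=0.00000 + 0.00000j  Y=-0.00001 - 0.00001j  product -0.00000 - 0.00000j
  m=-3: Y*=-0.00000 - 0.00000j  Y=-0.00014 - 0.00050j  product 0.00000 + 0.00000j
  m=-2: Y*=0.00029 + 0.00002j  Y=0.00373 - 0.01043j  product 0.00000 - 0.00000j
  m=-1: Y*=-0.02268 - 0.00088j  Y=0.11387 - 0.08018j  product -0.00265 + 0.00172j
  m=+0: Y*=0.84568 + 0.00000j  Y=0.82290 + 0.00000j  product 0.69590 + 0.00000j
  m=+1: Y*=0.02268 - 0.00088j  Y=-0.11387 - 0.08018j  product -0.00265 - 0.00172j
  m=+2: Y*=0.00029 - 0.00002j  Y=0.00373 + 0.01043j  product 0.00000 + 0.00000j
  m=+3: Y*=0.00000 - 0.00000j  Y=0.00014 - 0.00050j  product 0.00000 - 0.00000j
  m=+4: Y*=0.00000 - 0.00000j  Y=-0.00001 + 0.00001j  product -0.00000 + 0.00000j
Accumulated sum 0.69060 - 0.00000j; after 4π/(2l+1) scaling, 0.96426 - 0.00000j ⇒ P_4 = 0.964260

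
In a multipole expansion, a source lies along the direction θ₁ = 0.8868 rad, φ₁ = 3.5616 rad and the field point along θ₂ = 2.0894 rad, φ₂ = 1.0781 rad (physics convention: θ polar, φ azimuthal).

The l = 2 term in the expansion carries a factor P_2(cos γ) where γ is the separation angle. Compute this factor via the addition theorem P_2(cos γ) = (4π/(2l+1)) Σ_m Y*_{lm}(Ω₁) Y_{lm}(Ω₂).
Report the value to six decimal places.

0.573002

Addition theorem: P_2(cos γ) = (4π/5) Σ_m Y*_{lm}(Ω₁) Y_{lm}(Ω₂), m = −2…2:
  m=-2: 0.15487 + 0.17279j × -0.16099 - 0.24286j = 0.01703 - 0.06543j  (running Σ = 0.01703 - 0.06543j)
  m=-1: -0.34547 - 0.15428j × -0.15731 + 0.29302j = 0.09955 - 0.07696j  (running Σ = 0.11658 - 0.14239j)
  m=0: 0.06241 + 0.00000j × -0.08293 + 0.00000j = -0.00518 + 0.00000j  (running Σ = 0.11141 - 0.14239j)
  m=1: 0.34547 - 0.15428j × 0.15731 + 0.29302j = 0.09955 + 0.07696j  (running Σ = 0.21096 - 0.06543j)
  m=2: 0.15487 - 0.17279j × -0.16099 + 0.24286j = 0.01703 + 0.06543j  (running Σ = 0.22799 - 0.00000j)
Σ over m = 0.22799 - 0.00000j; ×(4π/5) → 0.57300 - 0.00000j. Real part: 0.573002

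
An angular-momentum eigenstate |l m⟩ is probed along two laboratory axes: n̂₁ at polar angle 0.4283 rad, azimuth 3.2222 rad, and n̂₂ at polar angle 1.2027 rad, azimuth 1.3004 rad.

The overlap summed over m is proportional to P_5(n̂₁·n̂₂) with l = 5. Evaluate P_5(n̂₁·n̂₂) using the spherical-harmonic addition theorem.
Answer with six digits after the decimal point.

Summing Y*_{l m}(θ₁,φ₁)·Y_{l m}(θ₂,φ₂) over m ∈ [−5, 5]; prefactor 4π/(2·5+1) = 1.142397:
  term(m=-5) = -0.001850-0.000345i   from Y*(Ω₁)=-0.005276-0.002250i, Y(Ω₂)=+0.320333-0.071234i
  term(m=-4) = +0.002639+0.015679i   from Y*(Ω₁)=+0.037679+0.012588i, Y(Ω₂)=+0.188077+0.353280i
  term(m=-3) = +0.006451-0.003675i   from Y*(Ω₁)=-0.155146-0.038267i, Y(Ω₂)=-0.033691+0.031996i
  term(m=-2) = +0.097731+0.082654i   from Y*(Ω₁)=+0.389138+0.063284i, Y(Ω₂)=+0.278329+0.167139i
  term(m=-1) = +0.023896-0.065259i   from Y*(Ω₁)=-0.503174-0.040648i, Y(Ω₂)=-0.036773+0.132666i
  term(m=+0) = +0.006725+0.000000i   from Y*(Ω₁)=+0.022854-0.000000i, Y(Ω₂)=+0.294262+0.000000i
  term(m=+1) = +0.023896+0.065259i   from Y*(Ω₁)=+0.503174-0.040648i, Y(Ω₂)=+0.036773+0.132666i
  term(m=+2) = +0.097731-0.082654i   from Y*(Ω₁)=+0.389138-0.063284i, Y(Ω₂)=+0.278329-0.167139i
  term(m=+3) = +0.006451+0.003675i   from Y*(Ω₁)=+0.155146-0.038267i, Y(Ω₂)=+0.033691+0.031996i
  term(m=+4) = +0.002639-0.015679i   from Y*(Ω₁)=+0.037679-0.012588i, Y(Ω₂)=+0.188077-0.353280i
  term(m=+5) = -0.001850+0.000345i   from Y*(Ω₁)=+0.005276-0.002250i, Y(Ω₂)=-0.320333-0.071234i
Σ over m = +0.264460-0.000000i; ×(4π/11) → +0.302118-0.000000i. Real part: 0.302118

0.302118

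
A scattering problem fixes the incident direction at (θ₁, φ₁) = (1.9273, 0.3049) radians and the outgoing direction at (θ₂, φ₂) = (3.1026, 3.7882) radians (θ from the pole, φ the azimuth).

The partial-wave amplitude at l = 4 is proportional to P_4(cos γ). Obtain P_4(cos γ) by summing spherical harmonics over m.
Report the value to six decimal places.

Summing Y*_{l m}(θ₁,φ₁)·Y_{l m}(θ₂,φ₂) over m ∈ [−4, 4]; prefactor 4π/(2·4+1) = 1.396263:
  m=-4: Y*=0.11741 + 0.32046j  Y=-0.00000 - 0.00000j  product 0.00000 - 0.00000j
  m=-3: Y*=-0.21931 - 0.28486j  Y=-0.00003 - 0.00007j  product -0.00001 + 0.00002j
  m=-2: Y*=-0.03550 - 0.02480j  Y=0.00083 - 0.00293j  product -0.00010 + 0.00008j
  m=-1: Y*=0.31693 + 0.09974j  Y=0.05868 - 0.04429j  product 0.02301 - 0.00819j
  m=+0: Y*=-0.01426 + 0.00000j  Y=0.83986 + 0.00000j  product -0.01198 + 0.00000j
  m=+1: Y*=-0.31693 + 0.09974j  Y=-0.05868 - 0.04429j  product 0.02301 + 0.00819j
  m=+2: Y*=-0.03550 + 0.02480j  Y=0.00083 + 0.00293j  product -0.00010 - 0.00008j
  m=+3: Y*=0.21931 - 0.28486j  Y=0.00003 - 0.00007j  product -0.00001 - 0.00002j
  m=+4: Y*=0.11741 - 0.32046j  Y=-0.00000 + 0.00000j  product 0.00000 + 0.00000j
Σ over m = 0.03382 - 0.00000j; ×(4π/9) → 0.04722 - 0.00000j. Real part: 0.047224

0.047224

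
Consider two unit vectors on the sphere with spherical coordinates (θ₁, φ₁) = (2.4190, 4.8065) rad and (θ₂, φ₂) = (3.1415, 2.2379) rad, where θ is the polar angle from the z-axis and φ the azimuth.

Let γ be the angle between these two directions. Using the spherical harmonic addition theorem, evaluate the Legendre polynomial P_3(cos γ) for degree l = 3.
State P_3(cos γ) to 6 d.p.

Expand P_3 via completeness: Σ_{m} conj(Y_{3,m}) at Ω₁ times Y_{3,m} at Ω₂ —
  m=-3: (-0.033620, 0.115900) × (0.000000, -0.000000) = (0.000000, 0.000000)  (running Σ = (0.000000, 0.000000))
  m=-2: (0.329352, 0.062734) × (0.000000, -0.000000) = (0.000000, -0.000000)  (running Σ = (0.000000, -0.000000))
  m=-1: (0.036417, -0.385820) × (-0.000074, -0.000094) = (-0.000039, 0.000025)  (running Σ = (-0.000039, 0.000025))
  m=0: (0.052288, -0.000000) × (-0.746353, 0.000000) = (-0.039025, 0.000000)  (running Σ = (-0.039064, 0.000025))
  m=1: (-0.036417, -0.385820) × (0.000074, -0.000094) = (-0.000039, -0.000025)  (running Σ = (-0.039103, -0.000000))
  m=2: (0.329352, -0.062734) × (0.000000, 0.000000) = (0.000000, 0.000000)  (running Σ = (-0.039103, 0.000000))
  m=3: (0.033620, 0.115900) × (-0.000000, -0.000000) = (0.000000, -0.000000)  (running Σ = (-0.039103, 0.000000))
Accumulated sum (-0.039103, 0.000000); after 4π/(2l+1) scaling, (-0.070198, 0.000000) ⇒ P_3 = -0.070198

-0.070198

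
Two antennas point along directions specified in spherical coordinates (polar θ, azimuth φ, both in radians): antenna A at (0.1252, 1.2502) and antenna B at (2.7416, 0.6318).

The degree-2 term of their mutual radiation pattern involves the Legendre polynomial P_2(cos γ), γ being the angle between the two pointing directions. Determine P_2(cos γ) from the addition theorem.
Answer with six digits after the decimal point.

Addition theorem: P_2(cos γ) = (4π/5) Σ_m Y*_{lm}(Ω₁) Y_{lm}(Ω₂), m = −2…2:
  m=-2: Y*=-0.004827+0.003603i  Y=+0.017712-0.055833i  product +0.000116+0.000333i
  m=-1: Y*=+0.030163+0.090839i  Y=-0.223604+0.163650i  product -0.021610-0.015376i
  m=+0: Y*=+0.616029-0.000000i  Y=+0.487304+0.000000i  product +0.300193+0.000000i
  m=+1: Y*=-0.030163+0.090839i  Y=+0.223604+0.163650i  product -0.021610+0.015376i
  m=+2: Y*=-0.004827-0.003603i  Y=+0.017712+0.055833i  product +0.000116-0.000333i
Accumulated sum +0.257204-0.000000i; after 4π/(2l+1) scaling, +0.646424-0.000000i ⇒ P_2 = 0.646424

0.646424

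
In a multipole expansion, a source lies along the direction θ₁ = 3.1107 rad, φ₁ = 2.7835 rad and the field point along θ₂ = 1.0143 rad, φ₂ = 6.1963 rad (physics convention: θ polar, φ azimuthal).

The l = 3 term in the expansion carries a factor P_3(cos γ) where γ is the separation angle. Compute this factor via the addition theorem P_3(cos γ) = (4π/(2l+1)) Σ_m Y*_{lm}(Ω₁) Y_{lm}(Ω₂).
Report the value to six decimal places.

0.406536

Expand P_3 via completeness: Σ_{m} conj(Y_{3,m}) at Ω₁ times Y_{3,m} at Ω₂ —
  term(m=-3) = -0.000002+0.000002i   from Y*(Ω₁)=-0.000006+0.000011i, Y(Ω₂)=+0.246797+0.065827i
  term(m=-2) = -0.000325+0.000196i   from Y*(Ω₁)=-0.000735+0.000640i, Y(Ω₂)=+0.383348+0.067293i
  term(m=-1) = -0.004165+0.001158i   from Y*(Ω₁)=-0.037352+0.013978i, Y(Ω₂)=+0.108000+0.009407i
  term(m=+0) = +0.235443+0.000000i   from Y*(Ω₁)=-0.744217-0.000000i, Y(Ω₂)=-0.316363+0.000000i
  term(m=+1) = -0.004165-0.001158i   from Y*(Ω₁)=+0.037352+0.013978i, Y(Ω₂)=-0.108000+0.009407i
  term(m=+2) = -0.000325-0.000196i   from Y*(Ω₁)=-0.000735-0.000640i, Y(Ω₂)=+0.383348-0.067293i
  term(m=+3) = -0.000002-0.000002i   from Y*(Ω₁)=+0.000006+0.000011i, Y(Ω₂)=-0.246797+0.065827i
Total Σ_m = +0.226458+0.000000i. Multiply by 1.795196: +0.406536+0.000000i. P_3(cos γ) = 0.406536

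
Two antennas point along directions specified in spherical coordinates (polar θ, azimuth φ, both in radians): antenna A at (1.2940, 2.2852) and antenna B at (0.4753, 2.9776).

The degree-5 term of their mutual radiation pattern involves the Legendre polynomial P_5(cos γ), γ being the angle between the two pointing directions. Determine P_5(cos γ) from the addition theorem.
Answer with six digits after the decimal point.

-0.107356

Term-by-term m-sum for l=5 (normalisation 4π/11 = 1.142397):
  m=-5: Y*=0.15951 - 0.34740j  Y=-0.00635 - 0.00681j  product -0.00338 + 0.00112j
  m=-4: Y*=-0.32967 + 0.09622j  Y=0.04535 + 0.03490j  product -0.01831 - 0.00714j
  m=-3: Y*=-0.08487 - 0.05469j  Y=-0.17868 - 0.09576j  product 0.00993 + 0.01790j
  m=-2: Y*=0.04706 + 0.32919j  Y=0.40980 + 0.13944j  product -0.02662 + 0.14146j
  m=-1: Y*=-0.01445 + 0.01667j  Y=-0.44211 - 0.07316j  product 0.00761 - 0.00631j
  m=+0: Y*=0.32355 + 0.00000j  Y=-0.10025 + 0.00000j  product -0.03244 + 0.00000j
  m=+1: Y*=0.01445 + 0.01667j  Y=0.44211 - 0.07316j  product 0.00761 + 0.00631j
  m=+2: Y*=0.04706 - 0.32919j  Y=0.40980 - 0.13944j  product -0.02662 - 0.14146j
  m=+3: Y*=0.08487 - 0.05469j  Y=0.17868 - 0.09576j  product 0.00993 - 0.01790j
  m=+4: Y*=-0.32967 - 0.09622j  Y=0.04535 - 0.03490j  product -0.01831 + 0.00714j
  m=+5: Y*=-0.15951 - 0.34740j  Y=0.00635 - 0.00681j  product -0.00338 - 0.00112j
Total Σ_m = -0.09397 - 0.00000j. Multiply by 1.142397: -0.10736 - 0.00000j. P_5(cos γ) = -0.107356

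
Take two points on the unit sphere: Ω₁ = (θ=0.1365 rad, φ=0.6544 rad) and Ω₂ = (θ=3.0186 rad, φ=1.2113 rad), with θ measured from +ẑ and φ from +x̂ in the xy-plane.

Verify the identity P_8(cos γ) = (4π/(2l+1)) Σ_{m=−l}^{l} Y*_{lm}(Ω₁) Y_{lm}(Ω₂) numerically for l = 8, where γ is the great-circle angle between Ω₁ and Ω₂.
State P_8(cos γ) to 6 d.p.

0.155081

Addition theorem: P_8(cos γ) = (4π/17) Σ_m Y*_{lm}(Ω₁) Y_{lm}(Ω₂), m = −8…8:
  m=-8: 0.00000 - 0.00000j × -0.00000 + 0.00000j = -0.00000 + 0.00000j  (running Σ = -0.00000 + 0.00000j)
  m=-7: -0.00000 - 0.00000j × 0.00000 + 0.00000j = 0.00000 - 0.00000j  (running Σ = 0.00000 - 0.00000j)
  m=-6: -0.00002 - 0.00002j × 0.00001 - 0.00001j = -0.00000 + 0.00000j  (running Σ = -0.00000 + 0.00000j)
  m=-5: -0.00044 - 0.00006j × -0.00026 - 0.00006j = 0.00000 + 0.00000j  (running Σ = 0.00000 + 0.00000j)
  m=-4: -0.00383 + 0.00221j × 0.00039 + 0.00292j = -0.00001 - 0.00001j  (running Σ = -0.00001 - 0.00001j)
  m=-3: -0.01255 + 0.03032j × 0.02148 - 0.01152j = 0.00008 + 0.00080j  (running Σ = 0.00007 + 0.00079j)
  m=-2: 0.04461 + 0.16636j × -0.10745 - 0.09405j = 0.01085 - 0.02207j  (running Σ = 0.01093 - 0.02129j)
  m=-1: 0.45038 + 0.34552j × -0.18597 + 0.49483j = -0.25473 + 0.15861j  (running Σ = -0.24381 + 0.13732j)
  m=0: 0.80427 + 0.00000j × 0.86714 + 0.00000j = 0.69741 + 0.00000j  (running Σ = 0.45360 + 0.13732j)
  m=1: -0.45038 + 0.34552j × 0.18597 + 0.49483j = -0.25473 - 0.15861j  (running Σ = 0.19887 - 0.02129j)
  m=2: 0.04461 - 0.16636j × -0.10745 + 0.09405j = 0.01085 + 0.02207j  (running Σ = 0.20972 + 0.00079j)
  m=3: 0.01255 + 0.03032j × -0.02148 - 0.01152j = 0.00008 - 0.00080j  (running Σ = 0.20980 - 0.00001j)
  m=4: -0.00383 - 0.00221j × 0.00039 - 0.00292j = -0.00001 + 0.00001j  (running Σ = 0.20980 + 0.00000j)
  m=5: 0.00044 - 0.00006j × 0.00026 - 0.00006j = 0.00000 - 0.00000j  (running Σ = 0.20980 + 0.00000j)
  m=6: -0.00002 + 0.00002j × 0.00001 + 0.00001j = -0.00000 - 0.00000j  (running Σ = 0.20980 - 0.00000j)
  m=7: 0.00000 - 0.00000j × -0.00000 + 0.00000j = 0.00000 + 0.00000j  (running Σ = 0.20980 + 0.00000j)
  m=8: 0.00000 + 0.00000j × -0.00000 - 0.00000j = -0.00000 - 0.00000j  (running Σ = 0.20980 - 0.00000j)
Σ over m = 0.20980 - 0.00000j; ×(4π/17) → 0.15508 - 0.00000j. Real part: 0.155081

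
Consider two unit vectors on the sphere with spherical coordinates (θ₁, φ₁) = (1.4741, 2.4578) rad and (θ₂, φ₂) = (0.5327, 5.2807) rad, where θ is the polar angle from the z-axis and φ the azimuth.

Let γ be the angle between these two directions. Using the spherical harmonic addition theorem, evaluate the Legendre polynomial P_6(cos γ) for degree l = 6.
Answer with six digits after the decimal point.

0.289133

Addition theorem: P_6(cos γ) = (4π/13) Σ_m Y*_{lm}(Ω₁) Y_{lm}(Ω₂), m = −6…6:
  term(m=-6) = -0.001303+0.003669i   from Y*(Ω₁)=-0.268935+0.385088i, Y(Ω₂)=+0.007992-0.002197i
  term(m=-5) = +0.000174-0.007685i   from Y*(Ω₁)=+0.151794-0.043217i, Y(Ω₂)=+0.014395-0.046528i
  term(m=-4) = -0.015586-0.051102i   from Y*(Ω₁)=+0.288659+0.124234i, Y(Ω₂)=-0.109840-0.129760i
  term(m=-3) = +0.039324+0.055702i   from Y*(Ω₁)=-0.083064-0.159324i, Y(Ω₂)=-0.376072+0.050750i
  term(m=-2) = +0.105778+0.078328i   from Y*(Ω₁)=+0.054379-0.263905i, Y(Ω₂)=-0.205487+0.443162i
  term(m=-1) = -0.029127-0.009610i   from Y*(Ω₁)=-0.144949+0.118126i, Y(Ω₂)=+0.088281+0.138245i
  term(m=+0) = +0.100588+0.000000i   from Y*(Ω₁)=-0.257358-0.000000i, Y(Ω₂)=-0.390850+0.000000i
  term(m=+1) = -0.029127+0.009610i   from Y*(Ω₁)=+0.144949+0.118126i, Y(Ω₂)=-0.088281+0.138245i
  term(m=+2) = +0.105778-0.078328i   from Y*(Ω₁)=+0.054379+0.263905i, Y(Ω₂)=-0.205487-0.443162i
  term(m=+3) = +0.039324-0.055702i   from Y*(Ω₁)=+0.083064-0.159324i, Y(Ω₂)=+0.376072+0.050750i
  term(m=+4) = -0.015586+0.051102i   from Y*(Ω₁)=+0.288659-0.124234i, Y(Ω₂)=-0.109840+0.129760i
  term(m=+5) = +0.000174+0.007685i   from Y*(Ω₁)=-0.151794-0.043217i, Y(Ω₂)=-0.014395-0.046528i
  term(m=+6) = -0.001303-0.003669i   from Y*(Ω₁)=-0.268935-0.385088i, Y(Ω₂)=+0.007992+0.002197i
Total Σ_m = +0.299110+0.000000i. Multiply by 0.966644: +0.289133+0.000000i. P_6(cos γ) = 0.289133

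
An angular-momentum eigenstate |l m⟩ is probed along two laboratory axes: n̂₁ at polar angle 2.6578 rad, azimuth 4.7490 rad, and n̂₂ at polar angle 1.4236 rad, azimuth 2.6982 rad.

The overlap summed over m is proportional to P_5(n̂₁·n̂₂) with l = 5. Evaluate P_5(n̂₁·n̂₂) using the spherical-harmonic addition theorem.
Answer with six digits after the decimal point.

Addition theorem: P_5(cos γ) = (4π/11) Σ_m Y*_{lm}(Ω₁) Y_{lm}(Ω₂), m = −5…5:
  [-5]  conj(Y_{5,-5})(Ω₁) = 0.00184 - 0.00994j ; Y_{5,-5}(Ω₂) = 0.26468 - 0.35095j ; Δ = -0.00300 - 0.00328j
  [-4]  conj(Y_{5,-4})(Ω₁) = -0.06017 - 0.00887j ; Y_{5,-4}(Ω₂) = -0.04151 + 0.20188j ; Δ = 0.00429 - 0.01178j
  [-3]  conj(Y_{5,-3})(Ω₁) = -0.02310 + 0.20945j ; Y_{5,-3}(Ω₂) = 0.06435 + 0.26224j ; Δ = -0.05641 + 0.00742j
  [-2]  conj(Y_{5,-2})(Ω₁) = 0.43733 + 0.03208j ; Y_{5,-2}(Ω₂) = -0.14377 - 0.17634j ; Δ = -0.05722 - 0.08173j
  [-1]  conj(Y_{5,-1})(Ω₁) = 0.01595 - 0.43547j ; Y_{5,-1}(Ω₂) = -0.20278 - 0.09631j ; Δ = -0.04517 + 0.08677j
  [+0]  conj(Y_{5,0})(Ω₁) = 0.12081 + 0.00000j ; Y_{5,0}(Ω₂) = 0.23196 + 0.00000j ; Δ = 0.02802 + 0.00000j
  [+1]  conj(Y_{5,1})(Ω₁) = -0.01595 - 0.43547j ; Y_{5,1}(Ω₂) = 0.20278 - 0.09631j ; Δ = -0.04517 - 0.08677j
  [+2]  conj(Y_{5,2})(Ω₁) = 0.43733 - 0.03208j ; Y_{5,2}(Ω₂) = -0.14377 + 0.17634j ; Δ = -0.05722 + 0.08173j
  [+3]  conj(Y_{5,3})(Ω₁) = 0.02310 + 0.20945j ; Y_{5,3}(Ω₂) = -0.06435 + 0.26224j ; Δ = -0.05641 - 0.00742j
  [+4]  conj(Y_{5,4})(Ω₁) = -0.06017 + 0.00887j ; Y_{5,4}(Ω₂) = -0.04151 - 0.20188j ; Δ = 0.00429 + 0.01178j
  [+5]  conj(Y_{5,5})(Ω₁) = -0.00184 - 0.00994j ; Y_{5,5}(Ω₂) = -0.26468 - 0.35095j ; Δ = -0.00300 + 0.00328j
Accumulated sum -0.28701 + 0.00000j; after 4π/(2l+1) scaling, -0.32788 + 0.00000j ⇒ P_5 = -0.327880

-0.327880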